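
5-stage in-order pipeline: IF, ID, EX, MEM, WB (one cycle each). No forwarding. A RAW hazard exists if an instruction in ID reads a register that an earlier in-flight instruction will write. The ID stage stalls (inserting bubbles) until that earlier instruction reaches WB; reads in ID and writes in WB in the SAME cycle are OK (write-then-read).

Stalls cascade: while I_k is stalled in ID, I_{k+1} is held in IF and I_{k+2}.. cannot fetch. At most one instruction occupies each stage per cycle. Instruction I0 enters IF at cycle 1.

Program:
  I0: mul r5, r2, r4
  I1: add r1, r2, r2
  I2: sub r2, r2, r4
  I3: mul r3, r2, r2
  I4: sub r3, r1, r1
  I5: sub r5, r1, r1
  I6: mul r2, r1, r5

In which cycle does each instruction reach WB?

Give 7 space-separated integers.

I0 mul r5 <- r2,r4: IF@1 ID@2 stall=0 (-) EX@3 MEM@4 WB@5
I1 add r1 <- r2,r2: IF@2 ID@3 stall=0 (-) EX@4 MEM@5 WB@6
I2 sub r2 <- r2,r4: IF@3 ID@4 stall=0 (-) EX@5 MEM@6 WB@7
I3 mul r3 <- r2,r2: IF@4 ID@5 stall=2 (RAW on I2.r2 (WB@7)) EX@8 MEM@9 WB@10
I4 sub r3 <- r1,r1: IF@5 ID@8 stall=0 (-) EX@9 MEM@10 WB@11
I5 sub r5 <- r1,r1: IF@8 ID@9 stall=0 (-) EX@10 MEM@11 WB@12
I6 mul r2 <- r1,r5: IF@9 ID@10 stall=2 (RAW on I5.r5 (WB@12)) EX@13 MEM@14 WB@15

Answer: 5 6 7 10 11 12 15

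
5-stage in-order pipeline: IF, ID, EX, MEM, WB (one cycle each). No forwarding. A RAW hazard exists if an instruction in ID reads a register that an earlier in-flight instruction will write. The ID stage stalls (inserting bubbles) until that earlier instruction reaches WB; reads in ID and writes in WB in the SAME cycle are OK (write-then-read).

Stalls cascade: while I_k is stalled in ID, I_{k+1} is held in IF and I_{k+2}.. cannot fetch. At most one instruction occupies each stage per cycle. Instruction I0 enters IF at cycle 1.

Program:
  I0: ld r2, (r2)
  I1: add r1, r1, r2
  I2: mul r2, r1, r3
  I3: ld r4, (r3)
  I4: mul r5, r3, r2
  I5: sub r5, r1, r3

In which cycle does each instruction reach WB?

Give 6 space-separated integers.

Answer: 5 8 11 12 14 15

Derivation:
I0 ld r2 <- r2: IF@1 ID@2 stall=0 (-) EX@3 MEM@4 WB@5
I1 add r1 <- r1,r2: IF@2 ID@3 stall=2 (RAW on I0.r2 (WB@5)) EX@6 MEM@7 WB@8
I2 mul r2 <- r1,r3: IF@3 ID@6 stall=2 (RAW on I1.r1 (WB@8)) EX@9 MEM@10 WB@11
I3 ld r4 <- r3: IF@6 ID@9 stall=0 (-) EX@10 MEM@11 WB@12
I4 mul r5 <- r3,r2: IF@9 ID@10 stall=1 (RAW on I2.r2 (WB@11)) EX@12 MEM@13 WB@14
I5 sub r5 <- r1,r3: IF@10 ID@12 stall=0 (-) EX@13 MEM@14 WB@15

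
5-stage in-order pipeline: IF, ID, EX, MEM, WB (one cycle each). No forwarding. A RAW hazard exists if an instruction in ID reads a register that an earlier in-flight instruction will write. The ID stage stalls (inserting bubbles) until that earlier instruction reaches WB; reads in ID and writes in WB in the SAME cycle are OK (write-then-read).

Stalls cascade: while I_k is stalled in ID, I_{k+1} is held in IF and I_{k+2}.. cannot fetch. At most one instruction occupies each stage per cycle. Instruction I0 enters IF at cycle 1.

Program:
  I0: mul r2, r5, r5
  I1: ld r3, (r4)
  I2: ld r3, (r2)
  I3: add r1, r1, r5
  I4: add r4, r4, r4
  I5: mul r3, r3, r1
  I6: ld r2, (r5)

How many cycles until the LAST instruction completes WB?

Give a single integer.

I0 mul r2 <- r5,r5: IF@1 ID@2 stall=0 (-) EX@3 MEM@4 WB@5
I1 ld r3 <- r4: IF@2 ID@3 stall=0 (-) EX@4 MEM@5 WB@6
I2 ld r3 <- r2: IF@3 ID@4 stall=1 (RAW on I0.r2 (WB@5)) EX@6 MEM@7 WB@8
I3 add r1 <- r1,r5: IF@4 ID@6 stall=0 (-) EX@7 MEM@8 WB@9
I4 add r4 <- r4,r4: IF@6 ID@7 stall=0 (-) EX@8 MEM@9 WB@10
I5 mul r3 <- r3,r1: IF@7 ID@8 stall=1 (RAW on I3.r1 (WB@9)) EX@10 MEM@11 WB@12
I6 ld r2 <- r5: IF@8 ID@10 stall=0 (-) EX@11 MEM@12 WB@13

Answer: 13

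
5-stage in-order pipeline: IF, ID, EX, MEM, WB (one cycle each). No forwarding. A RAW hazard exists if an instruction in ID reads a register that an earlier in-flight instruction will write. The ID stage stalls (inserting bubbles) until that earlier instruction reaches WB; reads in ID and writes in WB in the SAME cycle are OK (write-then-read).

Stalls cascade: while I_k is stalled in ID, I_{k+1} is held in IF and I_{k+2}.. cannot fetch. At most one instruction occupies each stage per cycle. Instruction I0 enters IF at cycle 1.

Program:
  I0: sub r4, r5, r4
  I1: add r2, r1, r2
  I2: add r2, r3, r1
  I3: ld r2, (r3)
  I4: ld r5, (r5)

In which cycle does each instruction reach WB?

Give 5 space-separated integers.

Answer: 5 6 7 8 9

Derivation:
I0 sub r4 <- r5,r4: IF@1 ID@2 stall=0 (-) EX@3 MEM@4 WB@5
I1 add r2 <- r1,r2: IF@2 ID@3 stall=0 (-) EX@4 MEM@5 WB@6
I2 add r2 <- r3,r1: IF@3 ID@4 stall=0 (-) EX@5 MEM@6 WB@7
I3 ld r2 <- r3: IF@4 ID@5 stall=0 (-) EX@6 MEM@7 WB@8
I4 ld r5 <- r5: IF@5 ID@6 stall=0 (-) EX@7 MEM@8 WB@9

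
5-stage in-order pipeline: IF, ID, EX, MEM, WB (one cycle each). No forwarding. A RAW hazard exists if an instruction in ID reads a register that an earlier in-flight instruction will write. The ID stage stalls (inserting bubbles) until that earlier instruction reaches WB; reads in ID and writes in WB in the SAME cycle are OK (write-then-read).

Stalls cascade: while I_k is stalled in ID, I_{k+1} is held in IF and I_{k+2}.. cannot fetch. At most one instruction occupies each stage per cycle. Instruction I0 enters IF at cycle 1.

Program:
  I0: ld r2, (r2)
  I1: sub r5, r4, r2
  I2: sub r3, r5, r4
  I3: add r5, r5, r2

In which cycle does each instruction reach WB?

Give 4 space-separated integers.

I0 ld r2 <- r2: IF@1 ID@2 stall=0 (-) EX@3 MEM@4 WB@5
I1 sub r5 <- r4,r2: IF@2 ID@3 stall=2 (RAW on I0.r2 (WB@5)) EX@6 MEM@7 WB@8
I2 sub r3 <- r5,r4: IF@3 ID@6 stall=2 (RAW on I1.r5 (WB@8)) EX@9 MEM@10 WB@11
I3 add r5 <- r5,r2: IF@6 ID@9 stall=0 (-) EX@10 MEM@11 WB@12

Answer: 5 8 11 12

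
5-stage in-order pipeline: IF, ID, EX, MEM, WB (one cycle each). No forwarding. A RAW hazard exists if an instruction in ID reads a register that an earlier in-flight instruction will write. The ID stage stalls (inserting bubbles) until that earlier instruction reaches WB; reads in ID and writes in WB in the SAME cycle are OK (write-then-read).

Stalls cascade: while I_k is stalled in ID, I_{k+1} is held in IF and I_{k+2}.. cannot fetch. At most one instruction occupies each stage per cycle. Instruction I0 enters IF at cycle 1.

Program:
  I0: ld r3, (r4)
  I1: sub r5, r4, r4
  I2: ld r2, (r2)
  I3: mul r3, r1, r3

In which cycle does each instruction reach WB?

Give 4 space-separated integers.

Answer: 5 6 7 8

Derivation:
I0 ld r3 <- r4: IF@1 ID@2 stall=0 (-) EX@3 MEM@4 WB@5
I1 sub r5 <- r4,r4: IF@2 ID@3 stall=0 (-) EX@4 MEM@5 WB@6
I2 ld r2 <- r2: IF@3 ID@4 stall=0 (-) EX@5 MEM@6 WB@7
I3 mul r3 <- r1,r3: IF@4 ID@5 stall=0 (-) EX@6 MEM@7 WB@8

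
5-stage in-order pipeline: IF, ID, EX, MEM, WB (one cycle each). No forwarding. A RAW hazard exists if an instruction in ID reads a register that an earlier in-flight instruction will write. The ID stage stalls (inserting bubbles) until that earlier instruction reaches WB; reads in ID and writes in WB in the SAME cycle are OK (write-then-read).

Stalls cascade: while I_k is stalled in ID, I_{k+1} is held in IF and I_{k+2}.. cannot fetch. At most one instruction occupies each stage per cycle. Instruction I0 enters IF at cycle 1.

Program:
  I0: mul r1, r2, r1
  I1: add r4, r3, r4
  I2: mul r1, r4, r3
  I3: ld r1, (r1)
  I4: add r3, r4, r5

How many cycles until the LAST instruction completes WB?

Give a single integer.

Answer: 13

Derivation:
I0 mul r1 <- r2,r1: IF@1 ID@2 stall=0 (-) EX@3 MEM@4 WB@5
I1 add r4 <- r3,r4: IF@2 ID@3 stall=0 (-) EX@4 MEM@5 WB@6
I2 mul r1 <- r4,r3: IF@3 ID@4 stall=2 (RAW on I1.r4 (WB@6)) EX@7 MEM@8 WB@9
I3 ld r1 <- r1: IF@4 ID@7 stall=2 (RAW on I2.r1 (WB@9)) EX@10 MEM@11 WB@12
I4 add r3 <- r4,r5: IF@7 ID@10 stall=0 (-) EX@11 MEM@12 WB@13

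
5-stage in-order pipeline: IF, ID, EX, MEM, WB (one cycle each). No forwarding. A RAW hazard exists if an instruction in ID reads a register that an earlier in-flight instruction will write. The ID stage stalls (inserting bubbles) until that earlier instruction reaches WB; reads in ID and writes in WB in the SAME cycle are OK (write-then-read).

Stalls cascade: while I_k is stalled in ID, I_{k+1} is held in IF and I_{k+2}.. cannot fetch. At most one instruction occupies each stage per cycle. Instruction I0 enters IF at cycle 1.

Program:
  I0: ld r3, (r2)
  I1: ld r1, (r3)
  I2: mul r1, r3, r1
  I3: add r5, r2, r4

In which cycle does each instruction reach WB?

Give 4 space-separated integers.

Answer: 5 8 11 12

Derivation:
I0 ld r3 <- r2: IF@1 ID@2 stall=0 (-) EX@3 MEM@4 WB@5
I1 ld r1 <- r3: IF@2 ID@3 stall=2 (RAW on I0.r3 (WB@5)) EX@6 MEM@7 WB@8
I2 mul r1 <- r3,r1: IF@3 ID@6 stall=2 (RAW on I1.r1 (WB@8)) EX@9 MEM@10 WB@11
I3 add r5 <- r2,r4: IF@6 ID@9 stall=0 (-) EX@10 MEM@11 WB@12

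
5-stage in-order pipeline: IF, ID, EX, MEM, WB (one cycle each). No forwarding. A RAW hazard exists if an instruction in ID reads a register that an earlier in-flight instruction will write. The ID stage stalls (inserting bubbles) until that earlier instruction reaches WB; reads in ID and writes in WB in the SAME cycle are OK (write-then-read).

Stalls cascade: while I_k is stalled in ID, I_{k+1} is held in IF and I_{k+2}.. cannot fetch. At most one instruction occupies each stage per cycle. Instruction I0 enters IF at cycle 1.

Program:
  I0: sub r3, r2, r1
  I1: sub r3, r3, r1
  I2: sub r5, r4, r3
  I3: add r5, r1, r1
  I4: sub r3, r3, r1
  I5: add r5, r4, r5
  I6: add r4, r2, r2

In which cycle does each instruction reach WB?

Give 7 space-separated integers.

I0 sub r3 <- r2,r1: IF@1 ID@2 stall=0 (-) EX@3 MEM@4 WB@5
I1 sub r3 <- r3,r1: IF@2 ID@3 stall=2 (RAW on I0.r3 (WB@5)) EX@6 MEM@7 WB@8
I2 sub r5 <- r4,r3: IF@3 ID@6 stall=2 (RAW on I1.r3 (WB@8)) EX@9 MEM@10 WB@11
I3 add r5 <- r1,r1: IF@6 ID@9 stall=0 (-) EX@10 MEM@11 WB@12
I4 sub r3 <- r3,r1: IF@9 ID@10 stall=0 (-) EX@11 MEM@12 WB@13
I5 add r5 <- r4,r5: IF@10 ID@11 stall=1 (RAW on I3.r5 (WB@12)) EX@13 MEM@14 WB@15
I6 add r4 <- r2,r2: IF@11 ID@13 stall=0 (-) EX@14 MEM@15 WB@16

Answer: 5 8 11 12 13 15 16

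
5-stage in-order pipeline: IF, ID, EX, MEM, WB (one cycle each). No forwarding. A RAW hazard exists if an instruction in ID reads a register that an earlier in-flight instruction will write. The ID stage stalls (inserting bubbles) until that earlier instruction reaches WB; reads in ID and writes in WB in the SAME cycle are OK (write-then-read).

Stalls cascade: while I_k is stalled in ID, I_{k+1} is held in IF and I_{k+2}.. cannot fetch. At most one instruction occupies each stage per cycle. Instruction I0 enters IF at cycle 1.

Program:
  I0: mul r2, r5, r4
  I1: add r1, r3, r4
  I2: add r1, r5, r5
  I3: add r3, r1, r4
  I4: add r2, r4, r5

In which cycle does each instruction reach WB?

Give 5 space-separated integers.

I0 mul r2 <- r5,r4: IF@1 ID@2 stall=0 (-) EX@3 MEM@4 WB@5
I1 add r1 <- r3,r4: IF@2 ID@3 stall=0 (-) EX@4 MEM@5 WB@6
I2 add r1 <- r5,r5: IF@3 ID@4 stall=0 (-) EX@5 MEM@6 WB@7
I3 add r3 <- r1,r4: IF@4 ID@5 stall=2 (RAW on I2.r1 (WB@7)) EX@8 MEM@9 WB@10
I4 add r2 <- r4,r5: IF@5 ID@8 stall=0 (-) EX@9 MEM@10 WB@11

Answer: 5 6 7 10 11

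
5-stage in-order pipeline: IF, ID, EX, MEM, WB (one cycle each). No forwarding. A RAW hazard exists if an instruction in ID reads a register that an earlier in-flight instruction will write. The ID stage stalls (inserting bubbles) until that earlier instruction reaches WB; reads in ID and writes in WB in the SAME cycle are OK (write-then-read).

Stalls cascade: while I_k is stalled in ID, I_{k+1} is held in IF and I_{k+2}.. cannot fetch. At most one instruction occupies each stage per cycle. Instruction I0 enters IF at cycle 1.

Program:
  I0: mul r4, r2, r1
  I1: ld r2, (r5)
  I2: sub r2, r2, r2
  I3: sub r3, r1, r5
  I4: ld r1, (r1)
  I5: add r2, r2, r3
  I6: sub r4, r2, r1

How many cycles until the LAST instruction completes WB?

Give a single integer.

I0 mul r4 <- r2,r1: IF@1 ID@2 stall=0 (-) EX@3 MEM@4 WB@5
I1 ld r2 <- r5: IF@2 ID@3 stall=0 (-) EX@4 MEM@5 WB@6
I2 sub r2 <- r2,r2: IF@3 ID@4 stall=2 (RAW on I1.r2 (WB@6)) EX@7 MEM@8 WB@9
I3 sub r3 <- r1,r5: IF@4 ID@7 stall=0 (-) EX@8 MEM@9 WB@10
I4 ld r1 <- r1: IF@7 ID@8 stall=0 (-) EX@9 MEM@10 WB@11
I5 add r2 <- r2,r3: IF@8 ID@9 stall=1 (RAW on I3.r3 (WB@10)) EX@11 MEM@12 WB@13
I6 sub r4 <- r2,r1: IF@9 ID@11 stall=2 (RAW on I5.r2 (WB@13)) EX@14 MEM@15 WB@16

Answer: 16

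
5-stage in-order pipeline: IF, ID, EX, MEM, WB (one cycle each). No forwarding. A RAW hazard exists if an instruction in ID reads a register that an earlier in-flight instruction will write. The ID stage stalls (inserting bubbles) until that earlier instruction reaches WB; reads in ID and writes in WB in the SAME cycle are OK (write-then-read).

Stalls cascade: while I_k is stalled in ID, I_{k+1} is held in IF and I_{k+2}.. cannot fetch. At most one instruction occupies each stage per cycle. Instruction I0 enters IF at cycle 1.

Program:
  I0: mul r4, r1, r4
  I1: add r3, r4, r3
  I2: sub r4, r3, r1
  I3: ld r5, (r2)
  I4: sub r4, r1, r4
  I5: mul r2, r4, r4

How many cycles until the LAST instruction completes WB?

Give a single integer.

I0 mul r4 <- r1,r4: IF@1 ID@2 stall=0 (-) EX@3 MEM@4 WB@5
I1 add r3 <- r4,r3: IF@2 ID@3 stall=2 (RAW on I0.r4 (WB@5)) EX@6 MEM@7 WB@8
I2 sub r4 <- r3,r1: IF@3 ID@6 stall=2 (RAW on I1.r3 (WB@8)) EX@9 MEM@10 WB@11
I3 ld r5 <- r2: IF@6 ID@9 stall=0 (-) EX@10 MEM@11 WB@12
I4 sub r4 <- r1,r4: IF@9 ID@10 stall=1 (RAW on I2.r4 (WB@11)) EX@12 MEM@13 WB@14
I5 mul r2 <- r4,r4: IF@10 ID@12 stall=2 (RAW on I4.r4 (WB@14)) EX@15 MEM@16 WB@17

Answer: 17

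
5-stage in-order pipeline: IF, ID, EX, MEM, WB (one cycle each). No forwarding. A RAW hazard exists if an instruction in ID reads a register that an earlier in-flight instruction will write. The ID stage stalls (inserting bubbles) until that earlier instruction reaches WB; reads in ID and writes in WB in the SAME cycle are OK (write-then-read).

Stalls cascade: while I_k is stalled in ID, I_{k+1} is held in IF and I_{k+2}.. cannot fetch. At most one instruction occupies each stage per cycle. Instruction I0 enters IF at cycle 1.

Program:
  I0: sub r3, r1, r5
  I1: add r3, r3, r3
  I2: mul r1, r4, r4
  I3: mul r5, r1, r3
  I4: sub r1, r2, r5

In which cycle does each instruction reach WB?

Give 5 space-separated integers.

I0 sub r3 <- r1,r5: IF@1 ID@2 stall=0 (-) EX@3 MEM@4 WB@5
I1 add r3 <- r3,r3: IF@2 ID@3 stall=2 (RAW on I0.r3 (WB@5)) EX@6 MEM@7 WB@8
I2 mul r1 <- r4,r4: IF@3 ID@6 stall=0 (-) EX@7 MEM@8 WB@9
I3 mul r5 <- r1,r3: IF@6 ID@7 stall=2 (RAW on I2.r1 (WB@9)) EX@10 MEM@11 WB@12
I4 sub r1 <- r2,r5: IF@7 ID@10 stall=2 (RAW on I3.r5 (WB@12)) EX@13 MEM@14 WB@15

Answer: 5 8 9 12 15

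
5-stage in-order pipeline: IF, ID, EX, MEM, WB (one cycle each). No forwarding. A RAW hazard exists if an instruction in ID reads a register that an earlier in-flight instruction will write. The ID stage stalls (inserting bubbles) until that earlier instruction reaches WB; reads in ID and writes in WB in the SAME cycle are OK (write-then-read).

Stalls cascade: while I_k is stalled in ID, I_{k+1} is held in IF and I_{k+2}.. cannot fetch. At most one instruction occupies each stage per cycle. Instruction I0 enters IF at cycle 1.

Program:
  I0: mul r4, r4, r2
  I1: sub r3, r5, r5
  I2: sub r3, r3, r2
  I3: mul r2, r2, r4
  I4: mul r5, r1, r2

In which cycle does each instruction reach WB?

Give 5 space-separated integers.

Answer: 5 6 9 10 13

Derivation:
I0 mul r4 <- r4,r2: IF@1 ID@2 stall=0 (-) EX@3 MEM@4 WB@5
I1 sub r3 <- r5,r5: IF@2 ID@3 stall=0 (-) EX@4 MEM@5 WB@6
I2 sub r3 <- r3,r2: IF@3 ID@4 stall=2 (RAW on I1.r3 (WB@6)) EX@7 MEM@8 WB@9
I3 mul r2 <- r2,r4: IF@4 ID@7 stall=0 (-) EX@8 MEM@9 WB@10
I4 mul r5 <- r1,r2: IF@7 ID@8 stall=2 (RAW on I3.r2 (WB@10)) EX@11 MEM@12 WB@13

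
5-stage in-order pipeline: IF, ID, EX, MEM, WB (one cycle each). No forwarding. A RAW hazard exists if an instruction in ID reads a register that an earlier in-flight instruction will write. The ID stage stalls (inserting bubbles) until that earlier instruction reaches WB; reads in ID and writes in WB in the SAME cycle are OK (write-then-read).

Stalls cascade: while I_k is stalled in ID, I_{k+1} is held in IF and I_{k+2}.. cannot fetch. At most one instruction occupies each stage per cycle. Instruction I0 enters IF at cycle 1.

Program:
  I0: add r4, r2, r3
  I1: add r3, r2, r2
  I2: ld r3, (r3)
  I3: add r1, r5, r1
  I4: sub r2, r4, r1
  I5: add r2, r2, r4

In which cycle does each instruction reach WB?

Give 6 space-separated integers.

Answer: 5 6 9 10 13 16

Derivation:
I0 add r4 <- r2,r3: IF@1 ID@2 stall=0 (-) EX@3 MEM@4 WB@5
I1 add r3 <- r2,r2: IF@2 ID@3 stall=0 (-) EX@4 MEM@5 WB@6
I2 ld r3 <- r3: IF@3 ID@4 stall=2 (RAW on I1.r3 (WB@6)) EX@7 MEM@8 WB@9
I3 add r1 <- r5,r1: IF@4 ID@7 stall=0 (-) EX@8 MEM@9 WB@10
I4 sub r2 <- r4,r1: IF@7 ID@8 stall=2 (RAW on I3.r1 (WB@10)) EX@11 MEM@12 WB@13
I5 add r2 <- r2,r4: IF@8 ID@11 stall=2 (RAW on I4.r2 (WB@13)) EX@14 MEM@15 WB@16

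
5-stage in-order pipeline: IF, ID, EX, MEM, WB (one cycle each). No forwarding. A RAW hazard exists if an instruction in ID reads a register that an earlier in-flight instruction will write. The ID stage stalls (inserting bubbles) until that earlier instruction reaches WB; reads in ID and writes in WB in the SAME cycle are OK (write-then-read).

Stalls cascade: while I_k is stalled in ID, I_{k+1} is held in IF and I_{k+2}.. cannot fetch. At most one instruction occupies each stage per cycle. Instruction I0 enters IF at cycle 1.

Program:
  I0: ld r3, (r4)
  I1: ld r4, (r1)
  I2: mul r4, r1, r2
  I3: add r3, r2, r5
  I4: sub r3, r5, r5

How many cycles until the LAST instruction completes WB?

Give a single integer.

I0 ld r3 <- r4: IF@1 ID@2 stall=0 (-) EX@3 MEM@4 WB@5
I1 ld r4 <- r1: IF@2 ID@3 stall=0 (-) EX@4 MEM@5 WB@6
I2 mul r4 <- r1,r2: IF@3 ID@4 stall=0 (-) EX@5 MEM@6 WB@7
I3 add r3 <- r2,r5: IF@4 ID@5 stall=0 (-) EX@6 MEM@7 WB@8
I4 sub r3 <- r5,r5: IF@5 ID@6 stall=0 (-) EX@7 MEM@8 WB@9

Answer: 9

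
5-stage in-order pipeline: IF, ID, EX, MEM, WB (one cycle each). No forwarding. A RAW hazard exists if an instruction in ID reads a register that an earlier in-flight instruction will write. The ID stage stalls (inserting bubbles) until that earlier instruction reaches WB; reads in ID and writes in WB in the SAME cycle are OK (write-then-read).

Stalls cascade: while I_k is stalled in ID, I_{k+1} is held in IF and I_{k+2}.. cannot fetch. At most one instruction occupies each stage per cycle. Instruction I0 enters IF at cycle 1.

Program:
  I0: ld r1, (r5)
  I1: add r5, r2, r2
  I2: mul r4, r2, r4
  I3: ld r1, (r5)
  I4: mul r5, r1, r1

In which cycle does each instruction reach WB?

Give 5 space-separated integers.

I0 ld r1 <- r5: IF@1 ID@2 stall=0 (-) EX@3 MEM@4 WB@5
I1 add r5 <- r2,r2: IF@2 ID@3 stall=0 (-) EX@4 MEM@5 WB@6
I2 mul r4 <- r2,r4: IF@3 ID@4 stall=0 (-) EX@5 MEM@6 WB@7
I3 ld r1 <- r5: IF@4 ID@5 stall=1 (RAW on I1.r5 (WB@6)) EX@7 MEM@8 WB@9
I4 mul r5 <- r1,r1: IF@5 ID@7 stall=2 (RAW on I3.r1 (WB@9)) EX@10 MEM@11 WB@12

Answer: 5 6 7 9 12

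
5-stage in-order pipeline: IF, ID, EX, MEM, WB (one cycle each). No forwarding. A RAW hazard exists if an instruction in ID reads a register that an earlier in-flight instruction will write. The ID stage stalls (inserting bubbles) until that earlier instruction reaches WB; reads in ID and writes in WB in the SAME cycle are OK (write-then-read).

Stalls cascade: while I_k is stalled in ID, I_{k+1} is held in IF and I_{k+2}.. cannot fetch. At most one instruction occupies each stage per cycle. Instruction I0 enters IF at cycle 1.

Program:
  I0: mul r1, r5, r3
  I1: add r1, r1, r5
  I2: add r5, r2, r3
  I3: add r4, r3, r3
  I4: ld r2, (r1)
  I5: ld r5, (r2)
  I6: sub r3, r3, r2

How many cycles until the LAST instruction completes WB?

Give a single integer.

Answer: 15

Derivation:
I0 mul r1 <- r5,r3: IF@1 ID@2 stall=0 (-) EX@3 MEM@4 WB@5
I1 add r1 <- r1,r5: IF@2 ID@3 stall=2 (RAW on I0.r1 (WB@5)) EX@6 MEM@7 WB@8
I2 add r5 <- r2,r3: IF@3 ID@6 stall=0 (-) EX@7 MEM@8 WB@9
I3 add r4 <- r3,r3: IF@6 ID@7 stall=0 (-) EX@8 MEM@9 WB@10
I4 ld r2 <- r1: IF@7 ID@8 stall=0 (-) EX@9 MEM@10 WB@11
I5 ld r5 <- r2: IF@8 ID@9 stall=2 (RAW on I4.r2 (WB@11)) EX@12 MEM@13 WB@14
I6 sub r3 <- r3,r2: IF@9 ID@12 stall=0 (-) EX@13 MEM@14 WB@15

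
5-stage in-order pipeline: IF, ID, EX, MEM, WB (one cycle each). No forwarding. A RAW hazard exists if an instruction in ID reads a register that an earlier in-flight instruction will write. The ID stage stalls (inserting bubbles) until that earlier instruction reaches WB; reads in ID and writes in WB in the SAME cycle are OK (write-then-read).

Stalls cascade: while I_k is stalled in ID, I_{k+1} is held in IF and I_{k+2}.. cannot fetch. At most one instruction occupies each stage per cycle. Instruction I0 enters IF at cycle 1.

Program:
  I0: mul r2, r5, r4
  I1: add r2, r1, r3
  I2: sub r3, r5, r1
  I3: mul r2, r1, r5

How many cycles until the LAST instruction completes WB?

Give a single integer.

Answer: 8

Derivation:
I0 mul r2 <- r5,r4: IF@1 ID@2 stall=0 (-) EX@3 MEM@4 WB@5
I1 add r2 <- r1,r3: IF@2 ID@3 stall=0 (-) EX@4 MEM@5 WB@6
I2 sub r3 <- r5,r1: IF@3 ID@4 stall=0 (-) EX@5 MEM@6 WB@7
I3 mul r2 <- r1,r5: IF@4 ID@5 stall=0 (-) EX@6 MEM@7 WB@8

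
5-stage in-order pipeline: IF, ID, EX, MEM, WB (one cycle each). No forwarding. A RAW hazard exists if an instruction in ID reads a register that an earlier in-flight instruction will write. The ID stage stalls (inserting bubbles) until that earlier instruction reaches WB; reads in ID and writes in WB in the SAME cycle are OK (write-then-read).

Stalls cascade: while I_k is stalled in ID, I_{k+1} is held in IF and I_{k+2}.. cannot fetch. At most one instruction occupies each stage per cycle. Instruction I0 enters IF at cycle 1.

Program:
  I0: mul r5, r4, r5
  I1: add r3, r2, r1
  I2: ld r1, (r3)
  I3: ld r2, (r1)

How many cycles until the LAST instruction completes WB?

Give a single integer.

I0 mul r5 <- r4,r5: IF@1 ID@2 stall=0 (-) EX@3 MEM@4 WB@5
I1 add r3 <- r2,r1: IF@2 ID@3 stall=0 (-) EX@4 MEM@5 WB@6
I2 ld r1 <- r3: IF@3 ID@4 stall=2 (RAW on I1.r3 (WB@6)) EX@7 MEM@8 WB@9
I3 ld r2 <- r1: IF@4 ID@7 stall=2 (RAW on I2.r1 (WB@9)) EX@10 MEM@11 WB@12

Answer: 12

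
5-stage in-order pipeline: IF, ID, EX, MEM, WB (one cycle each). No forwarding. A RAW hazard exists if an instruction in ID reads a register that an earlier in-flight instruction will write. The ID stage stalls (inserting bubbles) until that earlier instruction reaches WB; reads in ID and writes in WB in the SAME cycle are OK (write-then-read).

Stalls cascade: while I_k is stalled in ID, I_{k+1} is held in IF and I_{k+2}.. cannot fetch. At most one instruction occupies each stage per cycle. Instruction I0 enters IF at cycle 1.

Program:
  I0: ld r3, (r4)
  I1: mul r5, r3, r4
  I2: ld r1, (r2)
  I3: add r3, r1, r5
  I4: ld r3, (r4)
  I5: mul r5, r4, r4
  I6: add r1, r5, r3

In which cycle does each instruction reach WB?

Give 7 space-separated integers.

I0 ld r3 <- r4: IF@1 ID@2 stall=0 (-) EX@3 MEM@4 WB@5
I1 mul r5 <- r3,r4: IF@2 ID@3 stall=2 (RAW on I0.r3 (WB@5)) EX@6 MEM@7 WB@8
I2 ld r1 <- r2: IF@3 ID@6 stall=0 (-) EX@7 MEM@8 WB@9
I3 add r3 <- r1,r5: IF@6 ID@7 stall=2 (RAW on I2.r1 (WB@9)) EX@10 MEM@11 WB@12
I4 ld r3 <- r4: IF@7 ID@10 stall=0 (-) EX@11 MEM@12 WB@13
I5 mul r5 <- r4,r4: IF@10 ID@11 stall=0 (-) EX@12 MEM@13 WB@14
I6 add r1 <- r5,r3: IF@11 ID@12 stall=2 (RAW on I5.r5 (WB@14)) EX@15 MEM@16 WB@17

Answer: 5 8 9 12 13 14 17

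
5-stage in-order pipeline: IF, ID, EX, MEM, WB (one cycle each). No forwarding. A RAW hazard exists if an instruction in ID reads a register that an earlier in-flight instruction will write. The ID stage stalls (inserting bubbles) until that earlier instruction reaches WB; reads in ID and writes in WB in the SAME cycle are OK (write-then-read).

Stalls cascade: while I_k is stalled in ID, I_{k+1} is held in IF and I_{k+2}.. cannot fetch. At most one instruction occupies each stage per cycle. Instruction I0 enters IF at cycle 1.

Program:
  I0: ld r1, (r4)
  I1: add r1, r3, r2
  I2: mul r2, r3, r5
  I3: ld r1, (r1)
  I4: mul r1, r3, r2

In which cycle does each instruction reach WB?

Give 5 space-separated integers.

Answer: 5 6 7 9 10

Derivation:
I0 ld r1 <- r4: IF@1 ID@2 stall=0 (-) EX@3 MEM@4 WB@5
I1 add r1 <- r3,r2: IF@2 ID@3 stall=0 (-) EX@4 MEM@5 WB@6
I2 mul r2 <- r3,r5: IF@3 ID@4 stall=0 (-) EX@5 MEM@6 WB@7
I3 ld r1 <- r1: IF@4 ID@5 stall=1 (RAW on I1.r1 (WB@6)) EX@7 MEM@8 WB@9
I4 mul r1 <- r3,r2: IF@5 ID@7 stall=0 (-) EX@8 MEM@9 WB@10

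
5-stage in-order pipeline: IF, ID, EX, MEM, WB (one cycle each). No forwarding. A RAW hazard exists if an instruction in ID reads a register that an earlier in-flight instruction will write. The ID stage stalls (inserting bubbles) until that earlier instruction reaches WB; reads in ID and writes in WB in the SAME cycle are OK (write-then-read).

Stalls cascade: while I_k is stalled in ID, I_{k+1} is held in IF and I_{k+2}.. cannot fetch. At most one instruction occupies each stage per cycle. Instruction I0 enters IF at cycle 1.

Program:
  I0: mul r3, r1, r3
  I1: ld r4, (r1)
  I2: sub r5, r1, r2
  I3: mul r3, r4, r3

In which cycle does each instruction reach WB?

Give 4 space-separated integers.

I0 mul r3 <- r1,r3: IF@1 ID@2 stall=0 (-) EX@3 MEM@4 WB@5
I1 ld r4 <- r1: IF@2 ID@3 stall=0 (-) EX@4 MEM@5 WB@6
I2 sub r5 <- r1,r2: IF@3 ID@4 stall=0 (-) EX@5 MEM@6 WB@7
I3 mul r3 <- r4,r3: IF@4 ID@5 stall=1 (RAW on I1.r4 (WB@6)) EX@7 MEM@8 WB@9

Answer: 5 6 7 9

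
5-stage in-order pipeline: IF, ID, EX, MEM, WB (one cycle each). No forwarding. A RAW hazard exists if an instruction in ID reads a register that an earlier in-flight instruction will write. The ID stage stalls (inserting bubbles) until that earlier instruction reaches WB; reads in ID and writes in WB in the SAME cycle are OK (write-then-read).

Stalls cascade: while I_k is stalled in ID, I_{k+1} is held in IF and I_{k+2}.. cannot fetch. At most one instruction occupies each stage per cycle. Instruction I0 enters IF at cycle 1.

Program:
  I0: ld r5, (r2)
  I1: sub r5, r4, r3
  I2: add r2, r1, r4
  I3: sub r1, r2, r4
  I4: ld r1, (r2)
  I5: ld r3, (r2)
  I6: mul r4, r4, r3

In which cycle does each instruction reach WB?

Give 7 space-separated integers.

I0 ld r5 <- r2: IF@1 ID@2 stall=0 (-) EX@3 MEM@4 WB@5
I1 sub r5 <- r4,r3: IF@2 ID@3 stall=0 (-) EX@4 MEM@5 WB@6
I2 add r2 <- r1,r4: IF@3 ID@4 stall=0 (-) EX@5 MEM@6 WB@7
I3 sub r1 <- r2,r4: IF@4 ID@5 stall=2 (RAW on I2.r2 (WB@7)) EX@8 MEM@9 WB@10
I4 ld r1 <- r2: IF@5 ID@8 stall=0 (-) EX@9 MEM@10 WB@11
I5 ld r3 <- r2: IF@8 ID@9 stall=0 (-) EX@10 MEM@11 WB@12
I6 mul r4 <- r4,r3: IF@9 ID@10 stall=2 (RAW on I5.r3 (WB@12)) EX@13 MEM@14 WB@15

Answer: 5 6 7 10 11 12 15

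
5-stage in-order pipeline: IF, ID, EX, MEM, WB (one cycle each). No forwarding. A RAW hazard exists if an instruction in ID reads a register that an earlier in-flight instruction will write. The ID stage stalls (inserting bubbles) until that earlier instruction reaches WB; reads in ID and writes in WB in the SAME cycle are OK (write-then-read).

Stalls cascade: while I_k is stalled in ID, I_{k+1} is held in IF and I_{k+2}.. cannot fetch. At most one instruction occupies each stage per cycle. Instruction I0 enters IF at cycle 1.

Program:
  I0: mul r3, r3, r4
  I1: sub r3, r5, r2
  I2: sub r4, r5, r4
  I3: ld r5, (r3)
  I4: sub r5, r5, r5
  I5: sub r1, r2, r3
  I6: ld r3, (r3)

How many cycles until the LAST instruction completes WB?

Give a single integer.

I0 mul r3 <- r3,r4: IF@1 ID@2 stall=0 (-) EX@3 MEM@4 WB@5
I1 sub r3 <- r5,r2: IF@2 ID@3 stall=0 (-) EX@4 MEM@5 WB@6
I2 sub r4 <- r5,r4: IF@3 ID@4 stall=0 (-) EX@5 MEM@6 WB@7
I3 ld r5 <- r3: IF@4 ID@5 stall=1 (RAW on I1.r3 (WB@6)) EX@7 MEM@8 WB@9
I4 sub r5 <- r5,r5: IF@5 ID@7 stall=2 (RAW on I3.r5 (WB@9)) EX@10 MEM@11 WB@12
I5 sub r1 <- r2,r3: IF@7 ID@10 stall=0 (-) EX@11 MEM@12 WB@13
I6 ld r3 <- r3: IF@10 ID@11 stall=0 (-) EX@12 MEM@13 WB@14

Answer: 14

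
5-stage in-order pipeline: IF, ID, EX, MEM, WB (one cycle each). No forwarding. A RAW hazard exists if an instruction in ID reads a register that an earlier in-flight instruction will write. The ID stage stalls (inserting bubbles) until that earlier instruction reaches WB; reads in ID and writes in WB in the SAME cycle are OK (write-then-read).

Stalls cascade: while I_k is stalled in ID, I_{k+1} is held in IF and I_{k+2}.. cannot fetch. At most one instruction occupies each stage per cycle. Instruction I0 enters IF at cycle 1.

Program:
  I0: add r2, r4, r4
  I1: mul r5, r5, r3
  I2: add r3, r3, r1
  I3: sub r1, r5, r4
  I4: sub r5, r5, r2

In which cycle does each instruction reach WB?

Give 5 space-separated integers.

I0 add r2 <- r4,r4: IF@1 ID@2 stall=0 (-) EX@3 MEM@4 WB@5
I1 mul r5 <- r5,r3: IF@2 ID@3 stall=0 (-) EX@4 MEM@5 WB@6
I2 add r3 <- r3,r1: IF@3 ID@4 stall=0 (-) EX@5 MEM@6 WB@7
I3 sub r1 <- r5,r4: IF@4 ID@5 stall=1 (RAW on I1.r5 (WB@6)) EX@7 MEM@8 WB@9
I4 sub r5 <- r5,r2: IF@5 ID@7 stall=0 (-) EX@8 MEM@9 WB@10

Answer: 5 6 7 9 10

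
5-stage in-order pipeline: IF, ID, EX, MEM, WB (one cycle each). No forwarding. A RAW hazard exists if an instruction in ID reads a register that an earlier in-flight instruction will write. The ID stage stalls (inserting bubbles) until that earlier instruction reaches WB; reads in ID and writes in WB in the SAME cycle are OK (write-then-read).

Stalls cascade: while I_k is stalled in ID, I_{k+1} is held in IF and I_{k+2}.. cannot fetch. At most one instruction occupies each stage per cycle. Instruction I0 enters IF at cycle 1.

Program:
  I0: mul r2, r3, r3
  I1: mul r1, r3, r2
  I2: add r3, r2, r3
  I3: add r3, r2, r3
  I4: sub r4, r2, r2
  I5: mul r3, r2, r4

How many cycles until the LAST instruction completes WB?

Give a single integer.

Answer: 16

Derivation:
I0 mul r2 <- r3,r3: IF@1 ID@2 stall=0 (-) EX@3 MEM@4 WB@5
I1 mul r1 <- r3,r2: IF@2 ID@3 stall=2 (RAW on I0.r2 (WB@5)) EX@6 MEM@7 WB@8
I2 add r3 <- r2,r3: IF@3 ID@6 stall=0 (-) EX@7 MEM@8 WB@9
I3 add r3 <- r2,r3: IF@6 ID@7 stall=2 (RAW on I2.r3 (WB@9)) EX@10 MEM@11 WB@12
I4 sub r4 <- r2,r2: IF@7 ID@10 stall=0 (-) EX@11 MEM@12 WB@13
I5 mul r3 <- r2,r4: IF@10 ID@11 stall=2 (RAW on I4.r4 (WB@13)) EX@14 MEM@15 WB@16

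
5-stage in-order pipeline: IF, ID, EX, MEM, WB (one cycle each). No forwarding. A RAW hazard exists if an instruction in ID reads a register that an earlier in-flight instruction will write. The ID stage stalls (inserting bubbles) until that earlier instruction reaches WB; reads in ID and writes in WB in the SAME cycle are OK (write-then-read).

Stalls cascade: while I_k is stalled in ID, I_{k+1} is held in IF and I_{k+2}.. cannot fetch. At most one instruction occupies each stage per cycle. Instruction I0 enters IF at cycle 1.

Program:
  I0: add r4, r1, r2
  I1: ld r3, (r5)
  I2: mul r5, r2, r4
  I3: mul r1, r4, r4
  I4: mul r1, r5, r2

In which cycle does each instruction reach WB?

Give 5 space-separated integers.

Answer: 5 6 8 9 11

Derivation:
I0 add r4 <- r1,r2: IF@1 ID@2 stall=0 (-) EX@3 MEM@4 WB@5
I1 ld r3 <- r5: IF@2 ID@3 stall=0 (-) EX@4 MEM@5 WB@6
I2 mul r5 <- r2,r4: IF@3 ID@4 stall=1 (RAW on I0.r4 (WB@5)) EX@6 MEM@7 WB@8
I3 mul r1 <- r4,r4: IF@4 ID@6 stall=0 (-) EX@7 MEM@8 WB@9
I4 mul r1 <- r5,r2: IF@6 ID@7 stall=1 (RAW on I2.r5 (WB@8)) EX@9 MEM@10 WB@11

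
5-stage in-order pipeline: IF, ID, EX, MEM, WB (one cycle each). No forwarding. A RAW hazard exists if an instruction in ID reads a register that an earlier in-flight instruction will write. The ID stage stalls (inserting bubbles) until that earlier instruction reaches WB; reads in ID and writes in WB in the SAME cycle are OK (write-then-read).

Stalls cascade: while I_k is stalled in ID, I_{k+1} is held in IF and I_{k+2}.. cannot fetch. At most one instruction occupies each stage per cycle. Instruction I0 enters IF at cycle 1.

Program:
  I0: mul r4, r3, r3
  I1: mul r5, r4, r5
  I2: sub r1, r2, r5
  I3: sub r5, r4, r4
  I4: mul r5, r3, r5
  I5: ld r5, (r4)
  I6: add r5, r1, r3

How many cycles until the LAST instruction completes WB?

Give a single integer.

Answer: 17

Derivation:
I0 mul r4 <- r3,r3: IF@1 ID@2 stall=0 (-) EX@3 MEM@4 WB@5
I1 mul r5 <- r4,r5: IF@2 ID@3 stall=2 (RAW on I0.r4 (WB@5)) EX@6 MEM@7 WB@8
I2 sub r1 <- r2,r5: IF@3 ID@6 stall=2 (RAW on I1.r5 (WB@8)) EX@9 MEM@10 WB@11
I3 sub r5 <- r4,r4: IF@6 ID@9 stall=0 (-) EX@10 MEM@11 WB@12
I4 mul r5 <- r3,r5: IF@9 ID@10 stall=2 (RAW on I3.r5 (WB@12)) EX@13 MEM@14 WB@15
I5 ld r5 <- r4: IF@10 ID@13 stall=0 (-) EX@14 MEM@15 WB@16
I6 add r5 <- r1,r3: IF@13 ID@14 stall=0 (-) EX@15 MEM@16 WB@17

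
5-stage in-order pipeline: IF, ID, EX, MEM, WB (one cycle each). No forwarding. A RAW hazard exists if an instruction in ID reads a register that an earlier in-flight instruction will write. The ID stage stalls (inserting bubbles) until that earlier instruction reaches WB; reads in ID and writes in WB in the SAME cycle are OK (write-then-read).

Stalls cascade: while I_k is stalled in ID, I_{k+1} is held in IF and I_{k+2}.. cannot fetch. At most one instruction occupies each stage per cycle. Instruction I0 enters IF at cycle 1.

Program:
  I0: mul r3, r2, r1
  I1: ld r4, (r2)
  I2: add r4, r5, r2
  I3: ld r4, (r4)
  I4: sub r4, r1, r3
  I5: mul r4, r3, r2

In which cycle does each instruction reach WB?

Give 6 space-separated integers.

Answer: 5 6 7 10 11 12

Derivation:
I0 mul r3 <- r2,r1: IF@1 ID@2 stall=0 (-) EX@3 MEM@4 WB@5
I1 ld r4 <- r2: IF@2 ID@3 stall=0 (-) EX@4 MEM@5 WB@6
I2 add r4 <- r5,r2: IF@3 ID@4 stall=0 (-) EX@5 MEM@6 WB@7
I3 ld r4 <- r4: IF@4 ID@5 stall=2 (RAW on I2.r4 (WB@7)) EX@8 MEM@9 WB@10
I4 sub r4 <- r1,r3: IF@5 ID@8 stall=0 (-) EX@9 MEM@10 WB@11
I5 mul r4 <- r3,r2: IF@8 ID@9 stall=0 (-) EX@10 MEM@11 WB@12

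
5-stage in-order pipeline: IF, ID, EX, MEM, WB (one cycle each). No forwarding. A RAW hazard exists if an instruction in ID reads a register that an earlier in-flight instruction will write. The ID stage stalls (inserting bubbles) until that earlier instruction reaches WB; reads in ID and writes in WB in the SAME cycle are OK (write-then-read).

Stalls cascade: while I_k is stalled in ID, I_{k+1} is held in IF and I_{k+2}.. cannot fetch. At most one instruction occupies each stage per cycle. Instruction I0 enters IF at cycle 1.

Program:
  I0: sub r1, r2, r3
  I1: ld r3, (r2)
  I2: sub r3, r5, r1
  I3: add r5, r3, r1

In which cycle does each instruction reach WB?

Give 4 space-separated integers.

I0 sub r1 <- r2,r3: IF@1 ID@2 stall=0 (-) EX@3 MEM@4 WB@5
I1 ld r3 <- r2: IF@2 ID@3 stall=0 (-) EX@4 MEM@5 WB@6
I2 sub r3 <- r5,r1: IF@3 ID@4 stall=1 (RAW on I0.r1 (WB@5)) EX@6 MEM@7 WB@8
I3 add r5 <- r3,r1: IF@4 ID@6 stall=2 (RAW on I2.r3 (WB@8)) EX@9 MEM@10 WB@11

Answer: 5 6 8 11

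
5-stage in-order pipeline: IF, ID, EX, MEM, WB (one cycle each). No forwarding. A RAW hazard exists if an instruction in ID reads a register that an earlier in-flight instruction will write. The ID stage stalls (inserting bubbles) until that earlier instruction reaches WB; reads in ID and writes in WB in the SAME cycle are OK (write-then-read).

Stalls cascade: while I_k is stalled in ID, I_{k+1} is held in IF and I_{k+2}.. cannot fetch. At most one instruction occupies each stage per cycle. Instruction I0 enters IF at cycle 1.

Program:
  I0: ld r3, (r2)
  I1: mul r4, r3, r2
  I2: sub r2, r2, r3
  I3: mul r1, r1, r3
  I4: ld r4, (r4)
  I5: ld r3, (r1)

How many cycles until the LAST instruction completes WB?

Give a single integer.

I0 ld r3 <- r2: IF@1 ID@2 stall=0 (-) EX@3 MEM@4 WB@5
I1 mul r4 <- r3,r2: IF@2 ID@3 stall=2 (RAW on I0.r3 (WB@5)) EX@6 MEM@7 WB@8
I2 sub r2 <- r2,r3: IF@3 ID@6 stall=0 (-) EX@7 MEM@8 WB@9
I3 mul r1 <- r1,r3: IF@6 ID@7 stall=0 (-) EX@8 MEM@9 WB@10
I4 ld r4 <- r4: IF@7 ID@8 stall=0 (-) EX@9 MEM@10 WB@11
I5 ld r3 <- r1: IF@8 ID@9 stall=1 (RAW on I3.r1 (WB@10)) EX@11 MEM@12 WB@13

Answer: 13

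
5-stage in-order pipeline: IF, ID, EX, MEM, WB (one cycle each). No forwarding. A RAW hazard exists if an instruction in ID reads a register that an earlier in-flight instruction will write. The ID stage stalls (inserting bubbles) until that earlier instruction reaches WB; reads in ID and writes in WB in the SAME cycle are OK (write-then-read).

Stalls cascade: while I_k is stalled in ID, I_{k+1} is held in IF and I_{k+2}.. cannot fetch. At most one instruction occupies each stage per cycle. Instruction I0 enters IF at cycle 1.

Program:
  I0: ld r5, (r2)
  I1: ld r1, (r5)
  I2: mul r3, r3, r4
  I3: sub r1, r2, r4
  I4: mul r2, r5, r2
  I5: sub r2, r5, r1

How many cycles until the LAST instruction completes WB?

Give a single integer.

I0 ld r5 <- r2: IF@1 ID@2 stall=0 (-) EX@3 MEM@4 WB@5
I1 ld r1 <- r5: IF@2 ID@3 stall=2 (RAW on I0.r5 (WB@5)) EX@6 MEM@7 WB@8
I2 mul r3 <- r3,r4: IF@3 ID@6 stall=0 (-) EX@7 MEM@8 WB@9
I3 sub r1 <- r2,r4: IF@6 ID@7 stall=0 (-) EX@8 MEM@9 WB@10
I4 mul r2 <- r5,r2: IF@7 ID@8 stall=0 (-) EX@9 MEM@10 WB@11
I5 sub r2 <- r5,r1: IF@8 ID@9 stall=1 (RAW on I3.r1 (WB@10)) EX@11 MEM@12 WB@13

Answer: 13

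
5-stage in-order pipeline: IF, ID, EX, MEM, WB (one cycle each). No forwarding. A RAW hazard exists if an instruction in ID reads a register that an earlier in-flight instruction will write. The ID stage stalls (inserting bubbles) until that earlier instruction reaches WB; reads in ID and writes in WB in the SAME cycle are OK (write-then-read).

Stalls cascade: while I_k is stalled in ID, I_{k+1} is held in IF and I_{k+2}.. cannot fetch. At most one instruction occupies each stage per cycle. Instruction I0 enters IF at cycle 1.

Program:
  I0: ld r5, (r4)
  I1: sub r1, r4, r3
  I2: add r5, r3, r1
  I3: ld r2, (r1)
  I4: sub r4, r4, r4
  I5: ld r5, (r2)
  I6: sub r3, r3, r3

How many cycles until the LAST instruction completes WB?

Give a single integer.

I0 ld r5 <- r4: IF@1 ID@2 stall=0 (-) EX@3 MEM@4 WB@5
I1 sub r1 <- r4,r3: IF@2 ID@3 stall=0 (-) EX@4 MEM@5 WB@6
I2 add r5 <- r3,r1: IF@3 ID@4 stall=2 (RAW on I1.r1 (WB@6)) EX@7 MEM@8 WB@9
I3 ld r2 <- r1: IF@4 ID@7 stall=0 (-) EX@8 MEM@9 WB@10
I4 sub r4 <- r4,r4: IF@7 ID@8 stall=0 (-) EX@9 MEM@10 WB@11
I5 ld r5 <- r2: IF@8 ID@9 stall=1 (RAW on I3.r2 (WB@10)) EX@11 MEM@12 WB@13
I6 sub r3 <- r3,r3: IF@9 ID@11 stall=0 (-) EX@12 MEM@13 WB@14

Answer: 14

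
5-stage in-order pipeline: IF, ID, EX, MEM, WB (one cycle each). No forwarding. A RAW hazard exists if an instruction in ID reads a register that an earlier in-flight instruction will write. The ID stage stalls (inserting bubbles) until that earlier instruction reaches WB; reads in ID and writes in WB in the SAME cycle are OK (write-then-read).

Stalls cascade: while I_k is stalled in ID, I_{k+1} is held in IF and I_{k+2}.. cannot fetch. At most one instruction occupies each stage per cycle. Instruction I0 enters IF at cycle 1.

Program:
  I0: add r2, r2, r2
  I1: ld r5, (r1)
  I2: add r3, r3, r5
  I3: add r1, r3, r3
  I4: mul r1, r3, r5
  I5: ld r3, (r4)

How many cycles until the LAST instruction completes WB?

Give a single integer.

Answer: 14

Derivation:
I0 add r2 <- r2,r2: IF@1 ID@2 stall=0 (-) EX@3 MEM@4 WB@5
I1 ld r5 <- r1: IF@2 ID@3 stall=0 (-) EX@4 MEM@5 WB@6
I2 add r3 <- r3,r5: IF@3 ID@4 stall=2 (RAW on I1.r5 (WB@6)) EX@7 MEM@8 WB@9
I3 add r1 <- r3,r3: IF@4 ID@7 stall=2 (RAW on I2.r3 (WB@9)) EX@10 MEM@11 WB@12
I4 mul r1 <- r3,r5: IF@7 ID@10 stall=0 (-) EX@11 MEM@12 WB@13
I5 ld r3 <- r4: IF@10 ID@11 stall=0 (-) EX@12 MEM@13 WB@14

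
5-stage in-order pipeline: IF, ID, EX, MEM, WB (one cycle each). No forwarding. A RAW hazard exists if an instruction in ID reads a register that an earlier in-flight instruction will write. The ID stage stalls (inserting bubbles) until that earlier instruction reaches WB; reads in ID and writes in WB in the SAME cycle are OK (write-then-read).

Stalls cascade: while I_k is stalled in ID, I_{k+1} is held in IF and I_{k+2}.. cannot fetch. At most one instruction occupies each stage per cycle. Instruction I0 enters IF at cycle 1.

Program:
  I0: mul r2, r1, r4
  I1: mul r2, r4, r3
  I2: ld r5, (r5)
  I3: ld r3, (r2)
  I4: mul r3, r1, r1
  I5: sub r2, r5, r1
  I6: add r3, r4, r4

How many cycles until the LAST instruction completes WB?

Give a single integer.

I0 mul r2 <- r1,r4: IF@1 ID@2 stall=0 (-) EX@3 MEM@4 WB@5
I1 mul r2 <- r4,r3: IF@2 ID@3 stall=0 (-) EX@4 MEM@5 WB@6
I2 ld r5 <- r5: IF@3 ID@4 stall=0 (-) EX@5 MEM@6 WB@7
I3 ld r3 <- r2: IF@4 ID@5 stall=1 (RAW on I1.r2 (WB@6)) EX@7 MEM@8 WB@9
I4 mul r3 <- r1,r1: IF@5 ID@7 stall=0 (-) EX@8 MEM@9 WB@10
I5 sub r2 <- r5,r1: IF@7 ID@8 stall=0 (-) EX@9 MEM@10 WB@11
I6 add r3 <- r4,r4: IF@8 ID@9 stall=0 (-) EX@10 MEM@11 WB@12

Answer: 12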